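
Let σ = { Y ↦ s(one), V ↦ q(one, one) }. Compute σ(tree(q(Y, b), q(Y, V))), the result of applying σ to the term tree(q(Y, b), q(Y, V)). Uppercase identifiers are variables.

tree(q(s(one), b), q(s(one), q(one, one)))

Replace each occurrence of Y with s(one).
Replace each occurrence of V with q(one, one).
Result: tree(q(s(one), b), q(s(one), q(one, one))).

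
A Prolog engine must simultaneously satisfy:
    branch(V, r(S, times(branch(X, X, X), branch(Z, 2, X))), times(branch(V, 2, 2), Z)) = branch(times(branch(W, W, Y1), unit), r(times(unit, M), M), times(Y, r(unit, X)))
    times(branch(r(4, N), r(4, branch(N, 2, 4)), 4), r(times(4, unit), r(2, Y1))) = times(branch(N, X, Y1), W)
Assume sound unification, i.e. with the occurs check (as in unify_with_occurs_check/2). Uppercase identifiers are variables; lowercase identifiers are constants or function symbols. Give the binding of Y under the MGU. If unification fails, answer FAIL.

Decompose branch/3: V = times(branch(W, W, Y1), unit),  r(S, times(branch(X, X, X), branch(Z, 2, X))) = r(times(unit, M), M),  times(branch(V, 2, 2), Z) = times(Y, r(unit, X)).
Bind V := times(branch(W, W, Y1), unit); substituting into the one remaining equation that mentions V gives: times(branch(times(branch(W, W, Y1), unit), 2, 2), Z) = times(Y, r(unit, X)).
Decompose r/2: S = times(unit, M),  times(branch(X, X, X), branch(Z, 2, X)) = M.
Bind S := times(unit, M); no other remaining equation mentions S.
Bind M := times(branch(X, X, X), branch(Z, 2, X)); no other remaining equation mentions M. Substituting into the earlier binding gives S := times(unit, times(branch(X, X, X), branch(Z, 2, X))).
Decompose times/2: branch(times(branch(W, W, Y1), unit), 2, 2) = Y,  Z = r(unit, X).
Bind Y := branch(times(branch(W, W, Y1), unit), 2, 2); no other remaining equation mentions Y.
Bind Z := r(unit, X); no other remaining equation mentions Z. Substituting into the earlier bindings gives S := times(unit, times(branch(X, X, X), branch(r(unit, X), 2, X))), M := times(branch(X, X, X), branch(r(unit, X), 2, X)).
Decompose times/2: branch(r(4, N), r(4, branch(N, 2, 4)), 4) = branch(N, X, Y1),  r(times(4, unit), r(2, Y1)) = W.
Decompose branch/3: r(4, N) = N,  r(4, branch(N, 2, 4)) = X,  4 = Y1.
Occurs check fails: N occurs in r(4, N); the equation N = r(4, N) has no finite solution.

FAIL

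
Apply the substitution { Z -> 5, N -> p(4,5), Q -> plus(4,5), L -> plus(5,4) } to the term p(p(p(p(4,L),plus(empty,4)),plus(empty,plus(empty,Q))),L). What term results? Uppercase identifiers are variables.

Replace each occurrence of Q with plus(4,5).
Replace each occurrence of L with plus(5,4).
Result: p(p(p(p(4,plus(5,4)),plus(empty,4)),plus(empty,plus(empty,plus(4,5)))),plus(5,4)).

p(p(p(p(4,plus(5,4)),plus(empty,4)),plus(empty,plus(empty,plus(4,5)))),plus(5,4))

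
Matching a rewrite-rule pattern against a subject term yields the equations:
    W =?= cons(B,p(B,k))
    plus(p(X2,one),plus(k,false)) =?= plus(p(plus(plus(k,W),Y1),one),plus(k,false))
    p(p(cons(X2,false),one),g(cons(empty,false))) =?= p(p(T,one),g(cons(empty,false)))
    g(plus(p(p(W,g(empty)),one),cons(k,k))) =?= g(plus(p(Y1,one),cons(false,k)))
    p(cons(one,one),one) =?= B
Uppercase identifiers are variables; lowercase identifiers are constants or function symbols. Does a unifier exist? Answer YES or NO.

Bind W := cons(B,p(B,k)); substituting into the 2 remaining equations that mention W gives: plus(p(X2,one),plus(k,false)) =?= plus(p(plus(plus(k,cons(B,p(B,k))),Y1),one),plus(k,false)),  g(plus(p(p(cons(B,p(B,k)),g(empty)),one),cons(k,k))) =?= g(plus(p(Y1,one),cons(false,k))).
Decompose plus/2: p(X2,one) =?= p(plus(plus(k,cons(B,p(B,k))),Y1),one),  plus(k,false) =?= plus(k,false).
Decompose p/2: X2 =?= plus(plus(k,cons(B,p(B,k))),Y1),  one =?= one.
Bind X2 := plus(plus(k,cons(B,p(B,k))),Y1); substituting into the one remaining equation that mentions X2 gives: p(p(cons(plus(plus(k,cons(B,p(B,k))),Y1),false),one),g(cons(empty,false))) =?= p(p(T,one),g(cons(empty,false))).
Delete trivial equation one =?= one.
Delete trivial equation plus(k,false) =?= plus(k,false).
Decompose p/2: p(cons(plus(plus(k,cons(B,p(B,k))),Y1),false),one) =?= p(T,one),  g(cons(empty,false)) =?= g(cons(empty,false)).
Decompose p/2: cons(plus(plus(k,cons(B,p(B,k))),Y1),false) =?= T,  one =?= one.
Bind T := cons(plus(plus(k,cons(B,p(B,k))),Y1),false); no other remaining equation mentions T.
Delete trivial equation one =?= one.
Delete trivial equation g(cons(empty,false)) =?= g(cons(empty,false)).
Decompose g/1: plus(p(p(cons(B,p(B,k)),g(empty)),one),cons(k,k)) =?= plus(p(Y1,one),cons(false,k)).
Decompose plus/2: p(p(cons(B,p(B,k)),g(empty)),one) =?= p(Y1,one),  cons(k,k) =?= cons(false,k).
Decompose p/2: p(cons(B,p(B,k)),g(empty)) =?= Y1,  one =?= one.
Bind Y1 := p(cons(B,p(B,k)),g(empty)); no other remaining equation mentions Y1. Substituting into the earlier bindings gives X2 := plus(plus(k,cons(B,p(B,k))),p(cons(B,p(B,k)),g(empty))), T := cons(plus(plus(k,cons(B,p(B,k))),p(cons(B,p(B,k)),g(empty))),false).
Delete trivial equation one =?= one.
Decompose cons/2: k =?= false,  k =?= k.
Clash: constants k and false differ; no unifier exists.

NO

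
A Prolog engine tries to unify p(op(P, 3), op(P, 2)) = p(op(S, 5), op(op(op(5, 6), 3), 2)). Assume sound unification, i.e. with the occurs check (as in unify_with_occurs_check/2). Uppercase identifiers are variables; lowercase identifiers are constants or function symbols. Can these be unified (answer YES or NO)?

NO

Decompose p/2: op(P, 3) = op(S, 5),  op(P, 2) = op(op(op(5, 6), 3), 2).
Decompose op/2: P = S,  3 = 5.
Bind P := S; substituting into the one remaining equation that mentions P gives: op(S, 2) = op(op(op(5, 6), 3), 2).
Clash: constants 3 and 5 differ; no unifier exists.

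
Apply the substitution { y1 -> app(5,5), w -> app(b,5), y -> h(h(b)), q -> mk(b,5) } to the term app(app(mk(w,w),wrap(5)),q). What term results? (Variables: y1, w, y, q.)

Replace each occurrence of w with app(b,5).
Replace each occurrence of q with mk(b,5).
Result: app(app(mk(app(b,5),app(b,5)),wrap(5)),mk(b,5)).

app(app(mk(app(b,5),app(b,5)),wrap(5)),mk(b,5))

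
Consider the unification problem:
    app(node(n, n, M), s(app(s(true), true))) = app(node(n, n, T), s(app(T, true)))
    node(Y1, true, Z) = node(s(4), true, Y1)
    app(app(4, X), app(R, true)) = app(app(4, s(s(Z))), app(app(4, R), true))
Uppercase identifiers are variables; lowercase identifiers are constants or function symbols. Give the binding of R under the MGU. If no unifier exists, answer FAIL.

Decompose app/2: node(n, n, M) = node(n, n, T),  s(app(s(true), true)) = s(app(T, true)).
Decompose node/3: n = n,  n = n,  M = T.
Delete trivial equation n = n.
Delete trivial equation n = n.
Bind M := T; no other remaining equation mentions M.
Decompose s/1: app(s(true), true) = app(T, true).
Decompose app/2: s(true) = T,  true = true.
Bind T := s(true); no other remaining equation mentions T. Substituting into the earlier binding gives M := s(true).
Delete trivial equation true = true.
Decompose node/3: Y1 = s(4),  true = true,  Z = Y1.
Bind Y1 := s(4); substituting into the one remaining equation that mentions Y1 gives: Z = s(4).
Delete trivial equation true = true.
Bind Z := s(4); substituting into the remaining equation gives: app(app(4, X), app(R, true)) = app(app(4, s(s(s(4)))), app(app(4, R), true)).
Decompose app/2: app(4, X) = app(4, s(s(s(4)))),  app(R, true) = app(app(4, R), true).
Decompose app/2: 4 = 4,  X = s(s(s(4))).
Delete trivial equation 4 = 4.
Bind X := s(s(s(4))); no other remaining equation mentions X.
Decompose app/2: R = app(4, R),  true = true.
Occurs check fails: R occurs in app(4, R); the equation R = app(4, R) has no finite solution.

FAIL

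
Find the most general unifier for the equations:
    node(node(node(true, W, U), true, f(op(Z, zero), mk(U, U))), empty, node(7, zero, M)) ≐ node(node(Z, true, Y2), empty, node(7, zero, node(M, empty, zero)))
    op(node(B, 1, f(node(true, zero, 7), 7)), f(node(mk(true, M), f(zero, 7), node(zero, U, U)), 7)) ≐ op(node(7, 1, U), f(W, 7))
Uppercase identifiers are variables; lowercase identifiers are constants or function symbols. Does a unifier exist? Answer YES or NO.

Decompose node/3: node(node(true, W, U), true, f(op(Z, zero), mk(U, U))) ≐ node(Z, true, Y2),  empty ≐ empty,  node(7, zero, M) ≐ node(7, zero, node(M, empty, zero)).
Decompose node/3: node(true, W, U) ≐ Z,  true ≐ true,  f(op(Z, zero), mk(U, U)) ≐ Y2.
Bind Z := node(true, W, U); substituting into the one remaining equation that mentions Z gives: f(op(node(true, W, U), zero), mk(U, U)) ≐ Y2.
Delete trivial equation true ≐ true.
Bind Y2 := f(op(node(true, W, U), zero), mk(U, U)); no other remaining equation mentions Y2.
Delete trivial equation empty ≐ empty.
Decompose node/3: 7 ≐ 7,  zero ≐ zero,  M ≐ node(M, empty, zero).
Delete trivial equation 7 ≐ 7.
Delete trivial equation zero ≐ zero.
Occurs check fails: M occurs in node(M, empty, zero); the equation M ≐ node(M, empty, zero) has no finite solution.

NO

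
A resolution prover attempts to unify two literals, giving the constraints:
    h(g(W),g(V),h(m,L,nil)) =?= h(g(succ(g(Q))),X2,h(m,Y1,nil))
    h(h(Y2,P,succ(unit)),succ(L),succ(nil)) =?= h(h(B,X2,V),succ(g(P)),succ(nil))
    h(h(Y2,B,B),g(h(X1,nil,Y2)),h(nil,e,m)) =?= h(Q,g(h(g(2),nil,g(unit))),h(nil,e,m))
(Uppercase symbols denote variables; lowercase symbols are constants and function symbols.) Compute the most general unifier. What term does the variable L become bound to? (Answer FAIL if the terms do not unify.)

Decompose h/3: g(W) =?= g(succ(g(Q))),  g(V) =?= X2,  h(m,L,nil) =?= h(m,Y1,nil).
Decompose g/1: W =?= succ(g(Q)).
Bind W := succ(g(Q)); no other remaining equation mentions W.
Bind X2 := g(V); substituting into the one remaining equation that mentions X2 gives: h(h(Y2,P,succ(unit)),succ(L),succ(nil)) =?= h(h(B,g(V),V),succ(g(P)),succ(nil)).
Decompose h/3: m =?= m,  L =?= Y1,  nil =?= nil.
Delete trivial equation m =?= m.
Bind L := Y1; substituting into the one remaining equation that mentions L gives: h(h(Y2,P,succ(unit)),succ(Y1),succ(nil)) =?= h(h(B,g(V),V),succ(g(P)),succ(nil)).
Delete trivial equation nil =?= nil.
Decompose h/3: h(Y2,P,succ(unit)) =?= h(B,g(V),V),  succ(Y1) =?= succ(g(P)),  succ(nil) =?= succ(nil).
Decompose h/3: Y2 =?= B,  P =?= g(V),  succ(unit) =?= V.
Bind Y2 := B; substituting into the one remaining equation that mentions Y2 gives: h(h(B,B,B),g(h(X1,nil,B)),h(nil,e,m)) =?= h(Q,g(h(g(2),nil,g(unit))),h(nil,e,m)).
Bind P := g(V); substituting into the one remaining equation that mentions P gives: succ(Y1) =?= succ(g(g(V))).
Bind V := succ(unit); substituting into the one remaining equation that mentions V gives: succ(Y1) =?= succ(g(g(succ(unit)))). Substituting into the earlier bindings gives X2 := g(succ(unit)), P := g(succ(unit)).
Decompose succ/1: Y1 =?= g(g(succ(unit))).
Bind Y1 := g(g(succ(unit))); no other remaining equation mentions Y1. Substituting into the earlier binding gives L := g(g(succ(unit))).
Delete trivial equation succ(nil) =?= succ(nil).
Decompose h/3: h(B,B,B) =?= Q,  g(h(X1,nil,B)) =?= g(h(g(2),nil,g(unit))),  h(nil,e,m) =?= h(nil,e,m).
Bind Q := h(B,B,B); no other remaining equation mentions Q. Substituting into the earlier binding gives W := succ(g(h(B,B,B))).
Decompose g/1: h(X1,nil,B) =?= h(g(2),nil,g(unit)).
Decompose h/3: X1 =?= g(2),  nil =?= nil,  B =?= g(unit).
Bind X1 := g(2); no other remaining equation mentions X1.
Delete trivial equation nil =?= nil.
Bind B := g(unit); no other remaining equation mentions B. Substituting into the earlier bindings gives W := succ(g(h(g(unit),g(unit),g(unit)))), Y2 := g(unit), Q := h(g(unit),g(unit),g(unit)).
Delete trivial equation h(nil,e,m) =?= h(nil,e,m).
MGU = { W ↦ succ(g(h(g(unit),g(unit),g(unit)))), X2 ↦ g(succ(unit)), L ↦ g(g(succ(unit))), Y2 ↦ g(unit), P ↦ g(succ(unit)), V ↦ succ(unit), Y1 ↦ g(g(succ(unit))), Q ↦ h(g(unit),g(unit),g(unit)), X1 ↦ g(2), B ↦ g(unit) }, so L ↦ g(g(succ(unit))).

g(g(succ(unit)))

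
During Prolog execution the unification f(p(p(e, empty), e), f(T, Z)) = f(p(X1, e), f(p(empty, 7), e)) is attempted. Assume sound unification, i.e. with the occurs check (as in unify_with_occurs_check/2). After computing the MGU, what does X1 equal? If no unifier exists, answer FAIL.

p(e, empty)

Decompose f/2: p(p(e, empty), e) = p(X1, e),  f(T, Z) = f(p(empty, 7), e).
Decompose p/2: p(e, empty) = X1,  e = e.
Bind X1 := p(e, empty); no other remaining equation mentions X1.
Delete trivial equation e = e.
Decompose f/2: T = p(empty, 7),  Z = e.
Bind T := p(empty, 7); no other remaining equation mentions T.
Bind Z := e.
MGU = { X1 = p(e, empty), T = p(empty, 7), Z = e }, so X1 = p(e, empty).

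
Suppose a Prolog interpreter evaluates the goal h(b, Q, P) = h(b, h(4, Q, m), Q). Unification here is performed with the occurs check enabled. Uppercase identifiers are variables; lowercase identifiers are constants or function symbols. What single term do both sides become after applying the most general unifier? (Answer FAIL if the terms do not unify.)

FAIL

Decompose h/3: b = b,  Q = h(4, Q, m),  P = Q.
Delete trivial equation b = b.
Occurs check fails: Q occurs in h(4, Q, m); the equation Q = h(4, Q, m) has no finite solution.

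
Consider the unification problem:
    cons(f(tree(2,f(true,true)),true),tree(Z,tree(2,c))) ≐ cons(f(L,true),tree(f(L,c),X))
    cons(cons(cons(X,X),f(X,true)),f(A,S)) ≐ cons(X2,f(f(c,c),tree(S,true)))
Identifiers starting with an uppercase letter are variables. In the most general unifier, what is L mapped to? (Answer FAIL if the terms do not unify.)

FAIL

Decompose cons/2: f(tree(2,f(true,true)),true) ≐ f(L,true),  tree(Z,tree(2,c)) ≐ tree(f(L,c),X).
Decompose f/2: tree(2,f(true,true)) ≐ L,  true ≐ true.
Bind L := tree(2,f(true,true)); substituting into the one remaining equation that mentions L gives: tree(Z,tree(2,c)) ≐ tree(f(tree(2,f(true,true)),c),X).
Delete trivial equation true ≐ true.
Decompose tree/2: Z ≐ f(tree(2,f(true,true)),c),  tree(2,c) ≐ X.
Bind Z := f(tree(2,f(true,true)),c); no other remaining equation mentions Z.
Bind X := tree(2,c); substituting into the remaining equation gives: cons(cons(cons(tree(2,c),tree(2,c)),f(tree(2,c),true)),f(A,S)) ≐ cons(X2,f(f(c,c),tree(S,true))).
Decompose cons/2: cons(cons(tree(2,c),tree(2,c)),f(tree(2,c),true)) ≐ X2,  f(A,S) ≐ f(f(c,c),tree(S,true)).
Bind X2 := cons(cons(tree(2,c),tree(2,c)),f(tree(2,c),true)); no other remaining equation mentions X2.
Decompose f/2: A ≐ f(c,c),  S ≐ tree(S,true).
Bind A := f(c,c); no other remaining equation mentions A.
Occurs check fails: S occurs in tree(S,true); the equation S ≐ tree(S,true) has no finite solution.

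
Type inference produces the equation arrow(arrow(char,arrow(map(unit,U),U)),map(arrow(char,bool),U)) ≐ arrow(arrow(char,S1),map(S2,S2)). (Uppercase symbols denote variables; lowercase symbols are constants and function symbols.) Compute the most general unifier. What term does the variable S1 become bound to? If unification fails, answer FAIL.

Decompose arrow/2: arrow(char,arrow(map(unit,U),U)) ≐ arrow(char,S1),  map(arrow(char,bool),U) ≐ map(S2,S2).
Decompose arrow/2: char ≐ char,  arrow(map(unit,U),U) ≐ S1.
Delete trivial equation char ≐ char.
Bind S1 := arrow(map(unit,U),U); no other remaining equation mentions S1.
Decompose map/2: arrow(char,bool) ≐ S2,  U ≐ S2.
Bind S2 := arrow(char,bool); substituting into the remaining equation gives: U ≐ arrow(char,bool).
Bind U := arrow(char,bool). Substituting into the earlier binding gives S1 := arrow(map(unit,arrow(char,bool)),arrow(char,bool)).
MGU = { S1 := arrow(map(unit,arrow(char,bool)),arrow(char,bool)), S2 := arrow(char,bool), U := arrow(char,bool) }, so S1 := arrow(map(unit,arrow(char,bool)),arrow(char,bool)).

arrow(map(unit,arrow(char,bool)),arrow(char,bool))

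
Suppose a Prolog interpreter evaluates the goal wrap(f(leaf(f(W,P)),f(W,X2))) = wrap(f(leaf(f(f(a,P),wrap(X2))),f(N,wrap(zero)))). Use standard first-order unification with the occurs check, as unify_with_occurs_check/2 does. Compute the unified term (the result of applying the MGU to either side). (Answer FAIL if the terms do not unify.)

Decompose wrap/1: f(leaf(f(W,P)),f(W,X2)) = f(leaf(f(f(a,P),wrap(X2))),f(N,wrap(zero))).
Decompose f/2: leaf(f(W,P)) = leaf(f(f(a,P),wrap(X2))),  f(W,X2) = f(N,wrap(zero)).
Decompose leaf/1: f(W,P) = f(f(a,P),wrap(X2)).
Decompose f/2: W = f(a,P),  P = wrap(X2).
Bind W := f(a,P); substituting into the one remaining equation that mentions W gives: f(f(a,P),X2) = f(N,wrap(zero)).
Bind P := wrap(X2); substituting into the remaining equation gives: f(f(a,wrap(X2)),X2) = f(N,wrap(zero)). Substituting into the earlier binding gives W := f(a,wrap(X2)).
Decompose f/2: f(a,wrap(X2)) = N,  X2 = wrap(zero).
Bind N := f(a,wrap(X2)); no other remaining equation mentions N.
Bind X2 := wrap(zero). Substituting into the earlier bindings gives W := f(a,wrap(wrap(zero))), P := wrap(wrap(zero)), N := f(a,wrap(wrap(zero))).
Applying the MGU to either side gives wrap(f(leaf(f(f(a,wrap(wrap(zero))),wrap(wrap(zero)))),f(f(a,wrap(wrap(zero))),wrap(zero)))).

wrap(f(leaf(f(f(a,wrap(wrap(zero))),wrap(wrap(zero)))),f(f(a,wrap(wrap(zero))),wrap(zero))))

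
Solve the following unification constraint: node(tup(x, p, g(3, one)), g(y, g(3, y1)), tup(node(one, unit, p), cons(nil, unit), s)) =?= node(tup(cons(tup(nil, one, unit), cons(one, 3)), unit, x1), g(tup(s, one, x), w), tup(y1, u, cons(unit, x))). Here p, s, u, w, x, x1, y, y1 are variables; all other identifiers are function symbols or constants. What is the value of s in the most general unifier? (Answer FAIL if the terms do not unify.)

cons(unit, cons(tup(nil, one, unit), cons(one, 3)))

Decompose node/3: tup(x, p, g(3, one)) =?= tup(cons(tup(nil, one, unit), cons(one, 3)), unit, x1),  g(y, g(3, y1)) =?= g(tup(s, one, x), w),  tup(node(one, unit, p), cons(nil, unit), s) =?= tup(y1, u, cons(unit, x)).
Decompose tup/3: x =?= cons(tup(nil, one, unit), cons(one, 3)),  p =?= unit,  g(3, one) =?= x1.
Bind x := cons(tup(nil, one, unit), cons(one, 3)); substituting into the 2 remaining equations that mention x gives: g(y, g(3, y1)) =?= g(tup(s, one, cons(tup(nil, one, unit), cons(one, 3))), w),  tup(node(one, unit, p), cons(nil, unit), s) =?= tup(y1, u, cons(unit, cons(tup(nil, one, unit), cons(one, 3)))).
Bind p := unit; substituting into the one remaining equation that mentions p gives: tup(node(one, unit, unit), cons(nil, unit), s) =?= tup(y1, u, cons(unit, cons(tup(nil, one, unit), cons(one, 3)))).
Bind x1 := g(3, one); no other remaining equation mentions x1.
Decompose g/2: y =?= tup(s, one, cons(tup(nil, one, unit), cons(one, 3))),  g(3, y1) =?= w.
Bind y := tup(s, one, cons(tup(nil, one, unit), cons(one, 3))); no other remaining equation mentions y.
Bind w := g(3, y1); no other remaining equation mentions w.
Decompose tup/3: node(one, unit, unit) =?= y1,  cons(nil, unit) =?= u,  s =?= cons(unit, cons(tup(nil, one, unit), cons(one, 3))).
Bind y1 := node(one, unit, unit); no other remaining equation mentions y1. Substituting into the earlier binding gives w := g(3, node(one, unit, unit)).
Bind u := cons(nil, unit); no other remaining equation mentions u.
Bind s := cons(unit, cons(tup(nil, one, unit), cons(one, 3))). Substituting into the earlier binding gives y := tup(cons(unit, cons(tup(nil, one, unit), cons(one, 3))), one, cons(tup(nil, one, unit), cons(one, 3))).
MGU = { x -> cons(tup(nil, one, unit), cons(one, 3)), p -> unit, x1 -> g(3, one), y -> tup(cons(unit, cons(tup(nil, one, unit), cons(one, 3))), one, cons(tup(nil, one, unit), cons(one, 3))), w -> g(3, node(one, unit, unit)), y1 -> node(one, unit, unit), u -> cons(nil, unit), s -> cons(unit, cons(tup(nil, one, unit), cons(one, 3))) }, so s -> cons(unit, cons(tup(nil, one, unit), cons(one, 3))).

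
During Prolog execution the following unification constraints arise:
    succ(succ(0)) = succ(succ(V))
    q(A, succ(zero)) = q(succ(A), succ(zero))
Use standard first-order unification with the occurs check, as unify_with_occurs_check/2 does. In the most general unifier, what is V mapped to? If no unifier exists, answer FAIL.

FAIL

Decompose succ/1: succ(0) = succ(V).
Decompose succ/1: 0 = V.
Bind V := 0; no other remaining equation mentions V.
Decompose q/2: A = succ(A),  succ(zero) = succ(zero).
Occurs check fails: A occurs in succ(A); the equation A = succ(A) has no finite solution.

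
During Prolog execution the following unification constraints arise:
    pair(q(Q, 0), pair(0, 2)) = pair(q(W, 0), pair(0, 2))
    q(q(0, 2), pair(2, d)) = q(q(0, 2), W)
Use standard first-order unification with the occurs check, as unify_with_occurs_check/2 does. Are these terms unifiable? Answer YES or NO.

YES

Decompose pair/2: q(Q, 0) = q(W, 0),  pair(0, 2) = pair(0, 2).
Decompose q/2: Q = W,  0 = 0.
Bind Q := W; no other remaining equation mentions Q.
Delete trivial equation 0 = 0.
Delete trivial equation pair(0, 2) = pair(0, 2).
Decompose q/2: q(0, 2) = q(0, 2),  pair(2, d) = W.
Delete trivial equation q(0, 2) = q(0, 2).
Bind W := pair(2, d). Substituting into the earlier binding gives Q := pair(2, d).
No equations remain and no clash or occurs-check failure arose, so a unifier exists.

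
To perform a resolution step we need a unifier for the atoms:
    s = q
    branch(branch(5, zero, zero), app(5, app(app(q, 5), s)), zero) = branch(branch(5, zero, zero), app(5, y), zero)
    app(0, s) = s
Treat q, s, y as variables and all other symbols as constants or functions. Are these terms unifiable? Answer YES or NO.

Bind s := q; substituting into the remaining equations gives: branch(branch(5, zero, zero), app(5, app(app(q, 5), q)), zero) = branch(branch(5, zero, zero), app(5, y), zero),  app(0, q) = q.
Decompose branch/3: branch(5, zero, zero) = branch(5, zero, zero),  app(5, app(app(q, 5), q)) = app(5, y),  zero = zero.
Delete trivial equation branch(5, zero, zero) = branch(5, zero, zero).
Decompose app/2: 5 = 5,  app(app(q, 5), q) = y.
Delete trivial equation 5 = 5.
Bind y := app(app(q, 5), q); no other remaining equation mentions y.
Delete trivial equation zero = zero.
Occurs check fails: q occurs in app(0, q); the equation q = app(0, q) has no finite solution.

NO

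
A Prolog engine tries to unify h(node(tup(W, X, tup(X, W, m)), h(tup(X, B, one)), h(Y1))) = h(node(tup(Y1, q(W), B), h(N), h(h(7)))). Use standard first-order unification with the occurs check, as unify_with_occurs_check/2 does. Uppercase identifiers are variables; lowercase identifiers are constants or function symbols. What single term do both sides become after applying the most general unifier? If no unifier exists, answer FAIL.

Decompose h/1: node(tup(W, X, tup(X, W, m)), h(tup(X, B, one)), h(Y1)) = node(tup(Y1, q(W), B), h(N), h(h(7))).
Decompose node/3: tup(W, X, tup(X, W, m)) = tup(Y1, q(W), B),  h(tup(X, B, one)) = h(N),  h(Y1) = h(h(7)).
Decompose tup/3: W = Y1,  X = q(W),  tup(X, W, m) = B.
Bind W := Y1; substituting into the 2 remaining equations that mention W gives: X = q(Y1),  tup(X, Y1, m) = B.
Bind X := q(Y1); substituting into the 2 remaining equations that mention X gives: tup(q(Y1), Y1, m) = B,  h(tup(q(Y1), B, one)) = h(N).
Bind B := tup(q(Y1), Y1, m); substituting into the one remaining equation that mentions B gives: h(tup(q(Y1), tup(q(Y1), Y1, m), one)) = h(N).
Decompose h/1: tup(q(Y1), tup(q(Y1), Y1, m), one) = N.
Bind N := tup(q(Y1), tup(q(Y1), Y1, m), one); no other remaining equation mentions N.
Decompose h/1: Y1 = h(7).
Bind Y1 := h(7). Substituting into the earlier bindings gives W := h(7), X := q(h(7)), B := tup(q(h(7)), h(7), m), N := tup(q(h(7)), tup(q(h(7)), h(7), m), one).
Applying the MGU to either side gives h(node(tup(h(7), q(h(7)), tup(q(h(7)), h(7), m)), h(tup(q(h(7)), tup(q(h(7)), h(7), m), one)), h(h(7)))).

h(node(tup(h(7), q(h(7)), tup(q(h(7)), h(7), m)), h(tup(q(h(7)), tup(q(h(7)), h(7), m), one)), h(h(7))))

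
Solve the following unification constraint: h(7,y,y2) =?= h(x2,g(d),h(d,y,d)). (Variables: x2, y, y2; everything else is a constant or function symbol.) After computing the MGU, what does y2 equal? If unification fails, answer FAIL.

Decompose h/3: 7 =?= x2,  y =?= g(d),  y2 =?= h(d,y,d).
Bind x2 := 7; no other remaining equation mentions x2.
Bind y := g(d); substituting into the remaining equation gives: y2 =?= h(d,g(d),d).
Bind y2 := h(d,g(d),d).
MGU = { x2 -> 7, y -> g(d), y2 -> h(d,g(d),d) }, so y2 -> h(d,g(d),d).

h(d,g(d),d)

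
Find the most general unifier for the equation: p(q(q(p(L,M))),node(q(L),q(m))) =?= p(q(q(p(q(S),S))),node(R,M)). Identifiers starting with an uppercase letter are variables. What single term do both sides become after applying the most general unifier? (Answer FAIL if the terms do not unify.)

Decompose p/2: q(q(p(L,M))) =?= q(q(p(q(S),S))),  node(q(L),q(m)) =?= node(R,M).
Decompose q/1: q(p(L,M)) =?= q(p(q(S),S)).
Decompose q/1: p(L,M) =?= p(q(S),S).
Decompose p/2: L =?= q(S),  M =?= S.
Bind L := q(S); substituting into the one remaining equation that mentions L gives: node(q(q(S)),q(m)) =?= node(R,M).
Bind M := S; substituting into the remaining equation gives: node(q(q(S)),q(m)) =?= node(R,S).
Decompose node/2: q(q(S)) =?= R,  q(m) =?= S.
Bind R := q(q(S)); no other remaining equation mentions R.
Bind S := q(m). Substituting into the earlier bindings gives L := q(q(m)), M := q(m), R := q(q(q(m))).
Applying the MGU to either side gives p(q(q(p(q(q(m)),q(m)))),node(q(q(q(m))),q(m))).

p(q(q(p(q(q(m)),q(m)))),node(q(q(q(m))),q(m)))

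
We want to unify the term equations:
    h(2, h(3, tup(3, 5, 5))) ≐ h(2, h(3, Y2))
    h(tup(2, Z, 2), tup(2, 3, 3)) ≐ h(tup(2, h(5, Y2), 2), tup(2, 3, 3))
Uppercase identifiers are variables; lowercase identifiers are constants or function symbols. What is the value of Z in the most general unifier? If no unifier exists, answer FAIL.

h(5, tup(3, 5, 5))

Decompose h/2: 2 ≐ 2,  h(3, tup(3, 5, 5)) ≐ h(3, Y2).
Delete trivial equation 2 ≐ 2.
Decompose h/2: 3 ≐ 3,  tup(3, 5, 5) ≐ Y2.
Delete trivial equation 3 ≐ 3.
Bind Y2 := tup(3, 5, 5); substituting into the remaining equation gives: h(tup(2, Z, 2), tup(2, 3, 3)) ≐ h(tup(2, h(5, tup(3, 5, 5)), 2), tup(2, 3, 3)).
Decompose h/2: tup(2, Z, 2) ≐ tup(2, h(5, tup(3, 5, 5)), 2),  tup(2, 3, 3) ≐ tup(2, 3, 3).
Decompose tup/3: 2 ≐ 2,  Z ≐ h(5, tup(3, 5, 5)),  2 ≐ 2.
Delete trivial equation 2 ≐ 2.
Bind Z := h(5, tup(3, 5, 5)); no other remaining equation mentions Z.
Delete trivial equation 2 ≐ 2.
Delete trivial equation tup(2, 3, 3) ≐ tup(2, 3, 3).
MGU = { Y2 -> tup(3, 5, 5), Z -> h(5, tup(3, 5, 5)) }, so Z -> h(5, tup(3, 5, 5)).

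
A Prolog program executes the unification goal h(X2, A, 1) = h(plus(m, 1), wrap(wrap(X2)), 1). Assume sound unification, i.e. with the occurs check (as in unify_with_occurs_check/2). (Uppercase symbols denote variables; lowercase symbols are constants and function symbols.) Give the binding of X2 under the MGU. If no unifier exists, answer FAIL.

Decompose h/3: X2 = plus(m, 1),  A = wrap(wrap(X2)),  1 = 1.
Bind X2 := plus(m, 1); substituting into the one remaining equation that mentions X2 gives: A = wrap(wrap(plus(m, 1))).
Bind A := wrap(wrap(plus(m, 1))); no other remaining equation mentions A.
Delete trivial equation 1 = 1.
MGU = { X2 = plus(m, 1), A = wrap(wrap(plus(m, 1))) }, so X2 = plus(m, 1).

plus(m, 1)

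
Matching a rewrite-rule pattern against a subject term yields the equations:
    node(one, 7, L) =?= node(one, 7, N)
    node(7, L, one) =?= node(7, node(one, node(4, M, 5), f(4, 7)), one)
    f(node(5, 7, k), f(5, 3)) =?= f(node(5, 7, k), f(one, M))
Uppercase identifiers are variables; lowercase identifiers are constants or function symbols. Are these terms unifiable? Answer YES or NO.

Decompose node/3: one =?= one,  7 =?= 7,  L =?= N.
Delete trivial equation one =?= one.
Delete trivial equation 7 =?= 7.
Bind L := N; substituting into the one remaining equation that mentions L gives: node(7, N, one) =?= node(7, node(one, node(4, M, 5), f(4, 7)), one).
Decompose node/3: 7 =?= 7,  N =?= node(one, node(4, M, 5), f(4, 7)),  one =?= one.
Delete trivial equation 7 =?= 7.
Bind N := node(one, node(4, M, 5), f(4, 7)); no other remaining equation mentions N. Substituting into the earlier binding gives L := node(one, node(4, M, 5), f(4, 7)).
Delete trivial equation one =?= one.
Decompose f/2: node(5, 7, k) =?= node(5, 7, k),  f(5, 3) =?= f(one, M).
Delete trivial equation node(5, 7, k) =?= node(5, 7, k).
Decompose f/2: 5 =?= one,  3 =?= M.
Clash: constants 5 and one differ; no unifier exists.

NO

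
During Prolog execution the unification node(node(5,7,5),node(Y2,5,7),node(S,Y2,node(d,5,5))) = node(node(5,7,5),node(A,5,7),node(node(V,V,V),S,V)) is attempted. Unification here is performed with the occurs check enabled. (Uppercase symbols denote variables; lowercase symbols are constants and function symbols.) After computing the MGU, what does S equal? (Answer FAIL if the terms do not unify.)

Decompose node/3: node(5,7,5) = node(5,7,5),  node(Y2,5,7) = node(A,5,7),  node(S,Y2,node(d,5,5)) = node(node(V,V,V),S,V).
Delete trivial equation node(5,7,5) = node(5,7,5).
Decompose node/3: Y2 = A,  5 = 5,  7 = 7.
Bind Y2 := A; substituting into the one remaining equation that mentions Y2 gives: node(S,A,node(d,5,5)) = node(node(V,V,V),S,V).
Delete trivial equation 5 = 5.
Delete trivial equation 7 = 7.
Decompose node/3: S = node(V,V,V),  A = S,  node(d,5,5) = V.
Bind S := node(V,V,V); substituting into the one remaining equation that mentions S gives: A = node(V,V,V).
Bind A := node(V,V,V); no other remaining equation mentions A. Substituting into the earlier binding gives Y2 := node(V,V,V).
Bind V := node(d,5,5). Substituting into the earlier bindings gives Y2 := node(node(d,5,5),node(d,5,5),node(d,5,5)), S := node(node(d,5,5),node(d,5,5),node(d,5,5)), A := node(node(d,5,5),node(d,5,5),node(d,5,5)).
MGU = { Y2 -> node(node(d,5,5),node(d,5,5),node(d,5,5)), S -> node(node(d,5,5),node(d,5,5),node(d,5,5)), A -> node(node(d,5,5),node(d,5,5),node(d,5,5)), V -> node(d,5,5) }, so S -> node(node(d,5,5),node(d,5,5),node(d,5,5)).

node(node(d,5,5),node(d,5,5),node(d,5,5))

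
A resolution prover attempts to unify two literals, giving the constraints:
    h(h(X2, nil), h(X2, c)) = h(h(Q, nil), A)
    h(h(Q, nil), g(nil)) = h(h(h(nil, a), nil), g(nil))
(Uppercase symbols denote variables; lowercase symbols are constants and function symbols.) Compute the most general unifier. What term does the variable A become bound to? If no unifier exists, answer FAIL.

h(h(nil, a), c)

Decompose h/2: h(X2, nil) = h(Q, nil),  h(X2, c) = A.
Decompose h/2: X2 = Q,  nil = nil.
Bind X2 := Q; substituting into the one remaining equation that mentions X2 gives: h(Q, c) = A.
Delete trivial equation nil = nil.
Bind A := h(Q, c); no other remaining equation mentions A.
Decompose h/2: h(Q, nil) = h(h(nil, a), nil),  g(nil) = g(nil).
Decompose h/2: Q = h(nil, a),  nil = nil.
Bind Q := h(nil, a); no other remaining equation mentions Q. Substituting into the earlier bindings gives X2 := h(nil, a), A := h(h(nil, a), c).
Delete trivial equation nil = nil.
Delete trivial equation g(nil) = g(nil).
MGU = { X2 -> h(nil, a), A -> h(h(nil, a), c), Q -> h(nil, a) }, so A -> h(h(nil, a), c).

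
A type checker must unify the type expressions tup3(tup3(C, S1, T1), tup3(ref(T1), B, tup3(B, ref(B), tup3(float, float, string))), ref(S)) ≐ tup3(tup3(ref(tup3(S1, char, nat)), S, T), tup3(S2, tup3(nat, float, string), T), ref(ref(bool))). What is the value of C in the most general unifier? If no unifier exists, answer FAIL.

Decompose tup3/3: tup3(C, S1, T1) ≐ tup3(ref(tup3(S1, char, nat)), S, T),  tup3(ref(T1), B, tup3(B, ref(B), tup3(float, float, string))) ≐ tup3(S2, tup3(nat, float, string), T),  ref(S) ≐ ref(ref(bool)).
Decompose tup3/3: C ≐ ref(tup3(S1, char, nat)),  S1 ≐ S,  T1 ≐ T.
Bind C := ref(tup3(S1, char, nat)); no other remaining equation mentions C.
Bind S1 := S; no other remaining equation mentions S1. Substituting into the earlier binding gives C := ref(tup3(S, char, nat)).
Bind T1 := T; substituting into the one remaining equation that mentions T1 gives: tup3(ref(T), B, tup3(B, ref(B), tup3(float, float, string))) ≐ tup3(S2, tup3(nat, float, string), T).
Decompose tup3/3: ref(T) ≐ S2,  B ≐ tup3(nat, float, string),  tup3(B, ref(B), tup3(float, float, string)) ≐ T.
Bind S2 := ref(T); no other remaining equation mentions S2.
Bind B := tup3(nat, float, string); substituting into the one remaining equation that mentions B gives: tup3(tup3(nat, float, string), ref(tup3(nat, float, string)), tup3(float, float, string)) ≐ T.
Bind T := tup3(tup3(nat, float, string), ref(tup3(nat, float, string)), tup3(float, float, string)); no other remaining equation mentions T. Substituting into the earlier bindings gives T1 := tup3(tup3(nat, float, string), ref(tup3(nat, float, string)), tup3(float, float, string)), S2 := ref(tup3(tup3(nat, float, string), ref(tup3(nat, float, string)), tup3(float, float, string))).
Decompose ref/1: S ≐ ref(bool).
Bind S := ref(bool). Substituting into the earlier bindings gives C := ref(tup3(ref(bool), char, nat)), S1 := ref(bool).
MGU = { C := ref(tup3(ref(bool), char, nat)), S1 := ref(bool), T1 := tup3(tup3(nat, float, string), ref(tup3(nat, float, string)), tup3(float, float, string)), S2 := ref(tup3(tup3(nat, float, string), ref(tup3(nat, float, string)), tup3(float, float, string))), B := tup3(nat, float, string), T := tup3(tup3(nat, float, string), ref(tup3(nat, float, string)), tup3(float, float, string)), S := ref(bool) }, so C := ref(tup3(ref(bool), char, nat)).

ref(tup3(ref(bool), char, nat))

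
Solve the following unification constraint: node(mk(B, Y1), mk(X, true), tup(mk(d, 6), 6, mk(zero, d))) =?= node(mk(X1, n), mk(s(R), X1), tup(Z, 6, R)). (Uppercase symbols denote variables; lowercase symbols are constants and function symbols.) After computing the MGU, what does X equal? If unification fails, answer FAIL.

Decompose node/3: mk(B, Y1) =?= mk(X1, n),  mk(X, true) =?= mk(s(R), X1),  tup(mk(d, 6), 6, mk(zero, d)) =?= tup(Z, 6, R).
Decompose mk/2: B =?= X1,  Y1 =?= n.
Bind B := X1; no other remaining equation mentions B.
Bind Y1 := n; no other remaining equation mentions Y1.
Decompose mk/2: X =?= s(R),  true =?= X1.
Bind X := s(R); no other remaining equation mentions X.
Bind X1 := true; no other remaining equation mentions X1. Substituting into the earlier binding gives B := true.
Decompose tup/3: mk(d, 6) =?= Z,  6 =?= 6,  mk(zero, d) =?= R.
Bind Z := mk(d, 6); no other remaining equation mentions Z.
Delete trivial equation 6 =?= 6.
Bind R := mk(zero, d). Substituting into the earlier binding gives X := s(mk(zero, d)).
MGU = { B ↦ true, Y1 ↦ n, X ↦ s(mk(zero, d)), X1 ↦ true, Z ↦ mk(d, 6), R ↦ mk(zero, d) }, so X ↦ s(mk(zero, d)).

s(mk(zero, d))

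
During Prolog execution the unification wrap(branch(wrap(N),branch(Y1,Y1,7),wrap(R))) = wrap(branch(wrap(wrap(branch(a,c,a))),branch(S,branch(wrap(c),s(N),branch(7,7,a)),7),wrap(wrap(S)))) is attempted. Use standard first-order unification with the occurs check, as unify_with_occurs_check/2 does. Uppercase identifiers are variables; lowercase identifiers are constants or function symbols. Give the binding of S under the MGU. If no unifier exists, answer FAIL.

Decompose wrap/1: branch(wrap(N),branch(Y1,Y1,7),wrap(R)) = branch(wrap(wrap(branch(a,c,a))),branch(S,branch(wrap(c),s(N),branch(7,7,a)),7),wrap(wrap(S))).
Decompose branch/3: wrap(N) = wrap(wrap(branch(a,c,a))),  branch(Y1,Y1,7) = branch(S,branch(wrap(c),s(N),branch(7,7,a)),7),  wrap(R) = wrap(wrap(S)).
Decompose wrap/1: N = wrap(branch(a,c,a)).
Bind N := wrap(branch(a,c,a)); substituting into the one remaining equation that mentions N gives: branch(Y1,Y1,7) = branch(S,branch(wrap(c),s(wrap(branch(a,c,a))),branch(7,7,a)),7).
Decompose branch/3: Y1 = S,  Y1 = branch(wrap(c),s(wrap(branch(a,c,a))),branch(7,7,a)),  7 = 7.
Bind Y1 := S; substituting into the one remaining equation that mentions Y1 gives: S = branch(wrap(c),s(wrap(branch(a,c,a))),branch(7,7,a)).
Bind S := branch(wrap(c),s(wrap(branch(a,c,a))),branch(7,7,a)); substituting into the one remaining equation that mentions S gives: wrap(R) = wrap(wrap(branch(wrap(c),s(wrap(branch(a,c,a))),branch(7,7,a)))). Substituting into the earlier binding gives Y1 := branch(wrap(c),s(wrap(branch(a,c,a))),branch(7,7,a)).
Delete trivial equation 7 = 7.
Decompose wrap/1: R = wrap(branch(wrap(c),s(wrap(branch(a,c,a))),branch(7,7,a))).
Bind R := wrap(branch(wrap(c),s(wrap(branch(a,c,a))),branch(7,7,a))).
MGU = { N -> wrap(branch(a,c,a)), Y1 -> branch(wrap(c),s(wrap(branch(a,c,a))),branch(7,7,a)), S -> branch(wrap(c),s(wrap(branch(a,c,a))),branch(7,7,a)), R -> wrap(branch(wrap(c),s(wrap(branch(a,c,a))),branch(7,7,a))) }, so S -> branch(wrap(c),s(wrap(branch(a,c,a))),branch(7,7,a)).

branch(wrap(c),s(wrap(branch(a,c,a))),branch(7,7,a))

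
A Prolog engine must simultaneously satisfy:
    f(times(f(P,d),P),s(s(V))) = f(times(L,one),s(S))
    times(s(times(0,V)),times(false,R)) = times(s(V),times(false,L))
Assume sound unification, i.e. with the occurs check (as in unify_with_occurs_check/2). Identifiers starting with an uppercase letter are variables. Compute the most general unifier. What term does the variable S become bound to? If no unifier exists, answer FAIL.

Decompose f/2: times(f(P,d),P) = times(L,one),  s(s(V)) = s(S).
Decompose times/2: f(P,d) = L,  P = one.
Bind L := f(P,d); substituting into the one remaining equation that mentions L gives: times(s(times(0,V)),times(false,R)) = times(s(V),times(false,f(P,d))).
Bind P := one; substituting into the one remaining equation that mentions P gives: times(s(times(0,V)),times(false,R)) = times(s(V),times(false,f(one,d))). Substituting into the earlier binding gives L := f(one,d).
Decompose s/1: s(V) = S.
Bind S := s(V); no other remaining equation mentions S.
Decompose times/2: s(times(0,V)) = s(V),  times(false,R) = times(false,f(one,d)).
Decompose s/1: times(0,V) = V.
Occurs check fails: V occurs in times(0,V); the equation V = times(0,V) has no finite solution.

FAIL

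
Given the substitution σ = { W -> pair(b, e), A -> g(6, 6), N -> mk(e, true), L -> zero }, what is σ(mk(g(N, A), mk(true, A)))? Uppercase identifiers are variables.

mk(g(mk(e, true), g(6, 6)), mk(true, g(6, 6)))

Replace each occurrence of A with g(6, 6).
Replace each occurrence of N with mk(e, true).
Result: mk(g(mk(e, true), g(6, 6)), mk(true, g(6, 6))).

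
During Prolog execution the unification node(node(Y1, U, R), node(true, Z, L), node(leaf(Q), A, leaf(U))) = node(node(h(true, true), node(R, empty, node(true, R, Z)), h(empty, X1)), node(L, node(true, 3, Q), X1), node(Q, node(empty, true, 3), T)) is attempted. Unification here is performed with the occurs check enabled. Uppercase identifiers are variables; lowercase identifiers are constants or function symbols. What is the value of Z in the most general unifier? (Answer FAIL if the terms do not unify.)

FAIL

Decompose node/3: node(Y1, U, R) = node(h(true, true), node(R, empty, node(true, R, Z)), h(empty, X1)),  node(true, Z, L) = node(L, node(true, 3, Q), X1),  node(leaf(Q), A, leaf(U)) = node(Q, node(empty, true, 3), T).
Decompose node/3: Y1 = h(true, true),  U = node(R, empty, node(true, R, Z)),  R = h(empty, X1).
Bind Y1 := h(true, true); no other remaining equation mentions Y1.
Bind U := node(R, empty, node(true, R, Z)); substituting into the one remaining equation that mentions U gives: node(leaf(Q), A, leaf(node(R, empty, node(true, R, Z)))) = node(Q, node(empty, true, 3), T).
Bind R := h(empty, X1); substituting into the one remaining equation that mentions R gives: node(leaf(Q), A, leaf(node(h(empty, X1), empty, node(true, h(empty, X1), Z)))) = node(Q, node(empty, true, 3), T). Substituting into the earlier binding gives U := node(h(empty, X1), empty, node(true, h(empty, X1), Z)).
Decompose node/3: true = L,  Z = node(true, 3, Q),  L = X1.
Bind L := true; substituting into the one remaining equation that mentions L gives: true = X1.
Bind Z := node(true, 3, Q); substituting into the one remaining equation that mentions Z gives: node(leaf(Q), A, leaf(node(h(empty, X1), empty, node(true, h(empty, X1), node(true, 3, Q))))) = node(Q, node(empty, true, 3), T). Substituting into the earlier binding gives U := node(h(empty, X1), empty, node(true, h(empty, X1), node(true, 3, Q))).
Bind X1 := true; substituting into the remaining equation gives: node(leaf(Q), A, leaf(node(h(empty, true), empty, node(true, h(empty, true), node(true, 3, Q))))) = node(Q, node(empty, true, 3), T). Substituting into the earlier bindings gives U := node(h(empty, true), empty, node(true, h(empty, true), node(true, 3, Q))), R := h(empty, true).
Decompose node/3: leaf(Q) = Q,  A = node(empty, true, 3),  leaf(node(h(empty, true), empty, node(true, h(empty, true), node(true, 3, Q)))) = T.
Occurs check fails: Q occurs in leaf(Q); the equation Q = leaf(Q) has no finite solution.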